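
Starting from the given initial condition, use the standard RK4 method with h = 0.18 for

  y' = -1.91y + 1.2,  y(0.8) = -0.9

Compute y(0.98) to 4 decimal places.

RK4: k1 = f(s_n, y_n); k2 = f(s_n + h/2, y_n + (h/2)·k1); k3 = f(s_n + h/2, y_n + (h/2)·k2); k4 = f(s_n + h, y_n + h·k3); y_{n+1} = y_n + (h/6)·(k1 + 2k2 + 2k3 + k4).
s=0.800000, y=-0.900000:
  k1 = f(0.800000, -0.900000) = 2.919000
  k2 = f(0.890000, -0.637290) = 2.417224
  k3 = f(0.890000, -0.682450) = 2.503479
  k4 = f(0.980000, -0.449374) = 2.058304
  y ← -0.900000 + (0.18/6)·(k1 + 2k2 + 2k3 + k4) = -0.455439
y(0.98) ≈ -0.4554

-0.4554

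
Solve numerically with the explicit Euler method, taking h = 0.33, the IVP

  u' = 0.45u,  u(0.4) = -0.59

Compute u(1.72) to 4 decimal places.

Euler: u_{n+1} = u_n + h·f(x_n, u_n).
x=0.400000, u=-0.590000: f=-0.265500 → u ← -0.590000 + 0.33·(-0.265500) = -0.677615
x=0.730000, u=-0.677615: f=-0.304927 → u ← -0.677615 + 0.33·(-0.304927) = -0.778241
x=1.060000, u=-0.778241: f=-0.350208 → u ← -0.778241 + 0.33·(-0.350208) = -0.893810
x=1.390000, u=-0.893810: f=-0.402214 → u ← -0.893810 + 0.33·(-0.402214) = -1.026540
u(1.72) ≈ -1.0265

-1.0265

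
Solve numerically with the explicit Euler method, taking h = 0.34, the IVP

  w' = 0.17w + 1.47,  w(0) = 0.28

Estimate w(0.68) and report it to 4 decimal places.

1.3418

Euler: w_{n+1} = w_n + h·f(t_n, w_n).
t=0.000000, w=0.280000: f=1.517600 → w ← 0.280000 + 0.34·1.517600 = 0.795984
t=0.340000, w=0.795984: f=1.605317 → w ← 0.795984 + 0.34·1.605317 = 1.341792
w(0.68) ≈ 1.3418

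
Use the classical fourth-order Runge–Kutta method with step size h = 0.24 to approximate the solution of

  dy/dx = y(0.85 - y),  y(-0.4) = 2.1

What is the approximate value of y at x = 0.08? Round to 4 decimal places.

1.4070

RK4: k1 = f(x_n, y_n); k2 = f(x_n + h/2, y_n + (h/2)·k1); k3 = f(x_n + h/2, y_n + (h/2)·k2); k4 = f(x_n + h, y_n + h·k3); y_{n+1} = y_n + (h/6)·(k1 + 2k2 + 2k3 + k4).
x=-0.400000, y=2.100000:
  k1 = f(-0.400000, 2.100000) = -2.625000
  k2 = f(-0.280000, 1.785000) = -1.668975
  k3 = f(-0.280000, 1.899723) = -1.994183
  k4 = f(-0.160000, 1.621396) = -1.250739
  y ← 2.100000 + (0.24/6)·(k1 + 2k2 + 2k3 + k4) = 1.651918
x=-0.160000, y=1.651918:
  k1 = f(-0.160000, 1.651918) = -1.324702
  k2 = f(-0.040000, 1.492954) = -0.959900
  k3 = f(-0.040000, 1.536730) = -1.055318
  k4 = f(0.080000, 1.398641) = -0.767353
  y ← 1.651918 + (0.24/6)·(k1 + 2k2 + 2k3 + k4) = 1.407018
y(0.08) ≈ 1.4070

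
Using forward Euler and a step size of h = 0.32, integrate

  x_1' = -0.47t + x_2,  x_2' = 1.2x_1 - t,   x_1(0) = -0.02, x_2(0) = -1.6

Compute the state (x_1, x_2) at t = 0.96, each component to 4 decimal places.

-1.8034, -2.5395

Euler on (x_1,x_2): x_1_{n+1} = x_1_n + h·x_1', x_2_{n+1} = x_2_n + h·x_2'.
0.000000: (-0.020000, -1.600000); f=(-1.600000, -0.024000) → (-0.532000, -1.607680)
0.320000: (-0.532000, -1.607680); f=(-1.758080, -0.958400) → (-1.094586, -1.914368)
0.640000: (-1.094586, -1.914368); f=(-2.215168, -1.953503) → (-1.803439, -2.539489)
(x_1(0.96), x_2(0.96)) ≈ (-1.8034, -2.5395)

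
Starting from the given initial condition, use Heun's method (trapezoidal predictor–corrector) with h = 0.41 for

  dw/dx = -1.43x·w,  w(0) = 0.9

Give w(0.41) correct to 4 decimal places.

0.7918

Heun: k1 = f(x_n, w_n); k2 = f(x_n + h, w_n + h·k1); w_{n+1} = w_n + (h/2)·(k1 + k2).
x=0.000000, w=0.900000:
  k1 = f(0.000000, 0.900000) = 0.000000
  k2 = f(0.410000, 0.900000) = -0.527670
  w ← 0.900000 + (0.41/2)·(0.000000 + (-0.527670)) = 0.791828
w(0.41) ≈ 0.7918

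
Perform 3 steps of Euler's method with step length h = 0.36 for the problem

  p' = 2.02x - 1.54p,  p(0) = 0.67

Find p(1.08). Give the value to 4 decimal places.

0.6995

Euler: p_{n+1} = p_n + h·f(x_n, p_n).
x=0.000000, p=0.670000: f=-1.031800 → p ← 0.670000 + 0.36·(-1.031800) = 0.298552
x=0.360000, p=0.298552: f=0.267430 → p ← 0.298552 + 0.36·0.267430 = 0.394827
x=0.720000, p=0.394827: f=0.846367 → p ← 0.394827 + 0.36·0.846367 = 0.699519
p(1.08) ≈ 0.6995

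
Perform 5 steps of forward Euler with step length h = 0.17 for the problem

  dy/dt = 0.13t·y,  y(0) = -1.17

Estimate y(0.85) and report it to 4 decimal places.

-1.2145

Euler: y_{n+1} = y_n + h·f(t_n, y_n).
t=0.000000, y=-1.170000: f=0.000000 → y ← -1.170000 + 0.17·0.000000 = -1.170000
t=0.170000, y=-1.170000: f=-0.025857 → y ← -1.170000 + 0.17·(-0.025857) = -1.174396
t=0.340000, y=-1.174396: f=-0.051908 → y ← -1.174396 + 0.17·(-0.051908) = -1.183220
t=0.510000, y=-1.183220: f=-0.078447 → y ← -1.183220 + 0.17·(-0.078447) = -1.196556
t=0.680000, y=-1.196556: f=-0.105776 → y ← -1.196556 + 0.17·(-0.105776) = -1.214538
y(0.85) ≈ -1.2145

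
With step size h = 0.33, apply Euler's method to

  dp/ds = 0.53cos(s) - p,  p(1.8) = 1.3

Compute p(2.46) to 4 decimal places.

Euler: p_{n+1} = p_n + h·f(s_n, p_n).
s=1.800000, p=1.300000: f=-1.420417 → p ← 1.300000 + 0.33·(-1.420417) = 0.831262
s=2.130000, p=0.831262: f=-1.112433 → p ← 0.831262 + 0.33·(-1.112433) = 0.464159
p(2.46) ≈ 0.4642

0.4642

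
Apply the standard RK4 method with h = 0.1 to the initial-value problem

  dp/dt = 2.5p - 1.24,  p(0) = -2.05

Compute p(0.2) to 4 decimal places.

-3.7016

RK4: k1 = f(t_n, p_n); k2 = f(t_n + h/2, p_n + (h/2)·k1); k3 = f(t_n + h/2, p_n + (h/2)·k2); k4 = f(t_n + h, p_n + h·k3); p_{n+1} = p_n + (h/6)·(k1 + 2k2 + 2k3 + k4).
t=0.000000, p=-2.050000:
  k1 = f(0.000000, -2.050000) = -6.365000
  k2 = f(0.050000, -2.368250) = -7.160625
  k3 = f(0.050000, -2.408031) = -7.260078
  k4 = f(0.100000, -2.776008) = -8.180020
  p ← -2.050000 + (0.1/6)·(k1 + 2k2 + 2k3 + k4) = -2.773107
t=0.100000, p=-2.773107:
  k1 = f(0.100000, -2.773107) = -8.172768
  k2 = f(0.150000, -3.181745) = -9.194364
  k3 = f(0.150000, -3.232825) = -9.322063
  k4 = f(0.200000, -3.705313) = -10.503284
  p ← -2.773107 + (0.1/6)·(k1 + 2k2 + 2k3 + k4) = -3.701589
p(0.2) ≈ -3.7016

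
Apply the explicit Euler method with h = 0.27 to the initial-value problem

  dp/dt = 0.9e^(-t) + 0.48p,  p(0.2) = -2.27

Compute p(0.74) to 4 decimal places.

Euler: p_{n+1} = p_n + h·f(t_n, p_n).
t=0.200000, p=-2.270000: f=-0.352742 → p ← -2.270000 + 0.27·(-0.352742) = -2.365240
t=0.470000, p=-2.365240: f=-0.572813 → p ← -2.365240 + 0.27·(-0.572813) = -2.519900
p(0.74) ≈ -2.5199

-2.5199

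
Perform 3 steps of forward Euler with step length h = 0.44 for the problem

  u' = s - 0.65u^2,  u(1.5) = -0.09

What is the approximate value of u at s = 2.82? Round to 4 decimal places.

1.8711

Euler: u_{n+1} = u_n + h·f(s_n, u_n).
s=1.500000, u=-0.090000: f=1.494735 → u ← -0.090000 + 0.44·1.494735 = 0.567683
s=1.940000, u=0.567683: f=1.730528 → u ← 0.567683 + 0.44·1.730528 = 1.329116
s=2.380000, u=1.329116: f=1.231743 → u ← 1.329116 + 0.44·1.231743 = 1.871083
u(2.82) ≈ 1.8711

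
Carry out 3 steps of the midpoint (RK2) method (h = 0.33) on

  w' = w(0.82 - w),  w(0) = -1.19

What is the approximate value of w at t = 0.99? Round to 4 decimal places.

Midpoint: k1 = f(t_n, w_n); k2 = f(t_n + h/2, w_n + (h/2)·k1); w_{n+1} = w_n + h·k2.
t=0.000000, w=-1.190000:
  k1 = f(0.000000, -1.190000) = -2.391900
  k2 = f(0.165000, -1.584664) = -3.810582
  w ← -1.190000 + 0.33·(-3.810582) = -2.447492
t=0.330000, w=-2.447492:
  k1 = f(0.330000, -2.447492) = -7.997162
  k2 = f(0.495000, -3.767024) = -17.279429
  w ← -2.447492 + 0.33·(-17.279429) = -8.149704
t=0.660000, w=-8.149704:
  k1 = f(0.660000, -8.149704) = -73.100428
  k2 = f(0.825000, -20.211274) = -425.068852
  w ← -8.149704 + 0.33·(-425.068852) = -148.422425
w(0.99) ≈ -148.4224

-148.4224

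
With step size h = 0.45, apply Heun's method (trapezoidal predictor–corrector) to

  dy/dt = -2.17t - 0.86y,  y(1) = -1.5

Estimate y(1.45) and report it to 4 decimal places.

Heun: k1 = f(t_n, y_n); k2 = f(t_n + h, y_n + h·k1); y_{n+1} = y_n + (h/2)·(k1 + k2).
t=1.000000, y=-1.500000:
  k1 = f(1.000000, -1.500000) = -0.880000
  k2 = f(1.450000, -1.896000) = -1.515940
  y ← -1.500000 + (0.45/2)·(-0.880000 + (-1.515940)) = -2.039086
y(1.45) ≈ -2.0391

-2.0391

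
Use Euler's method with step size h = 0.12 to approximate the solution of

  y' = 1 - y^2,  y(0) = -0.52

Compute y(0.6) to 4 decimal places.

0.0038

Euler: y_{n+1} = y_n + h·f(t_n, y_n).
t=0.000000, y=-0.520000: f=0.729600 → y ← -0.520000 + 0.12·0.729600 = -0.432448
t=0.120000, y=-0.432448: f=0.812989 → y ← -0.432448 + 0.12·0.812989 = -0.334889
t=0.240000, y=-0.334889: f=0.887849 → y ← -0.334889 + 0.12·0.887849 = -0.228347
t=0.360000, y=-0.228347: f=0.947857 → y ← -0.228347 + 0.12·0.947857 = -0.114605
t=0.480000, y=-0.114605: f=0.986866 → y ← -0.114605 + 0.12·0.986866 = 0.003819
y(0.6) ≈ 0.0038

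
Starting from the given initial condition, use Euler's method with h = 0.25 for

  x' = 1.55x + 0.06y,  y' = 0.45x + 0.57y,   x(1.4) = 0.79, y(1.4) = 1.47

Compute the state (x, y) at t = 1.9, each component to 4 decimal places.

Euler on (x,y): x_{n+1} = x_n + h·x', y_{n+1} = y_n + h·y'.
1.400000: (0.790000, 1.470000); f=(1.312700, 1.193400) → (1.118175, 1.768350)
1.650000: (1.118175, 1.768350); f=(1.839272, 1.511138) → (1.577993, 2.146135)
(x(1.9), y(1.9)) ≈ (1.5780, 2.1461)

1.5780, 2.1461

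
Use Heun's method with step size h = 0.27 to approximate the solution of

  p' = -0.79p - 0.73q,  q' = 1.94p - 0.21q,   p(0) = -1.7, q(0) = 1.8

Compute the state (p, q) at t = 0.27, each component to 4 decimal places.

-1.5952, 0.8377

Heun on (p,q): k1 = f(t_n, state_n); k2 = f(t_n + h, state_n + h·k1); state_{n+1} = state_n + (h/2)·(k1 + k2).
0.000000: (-1.700000, 1.800000)
  k1 = (0.029000, -3.676000)
  predictor → (-1.692170, 0.807480)
  k2 = (0.747354, -3.452381)
  → (-1.595192, 0.837669)
(p(0.27), q(0.27)) ≈ (-1.5952, 0.8377)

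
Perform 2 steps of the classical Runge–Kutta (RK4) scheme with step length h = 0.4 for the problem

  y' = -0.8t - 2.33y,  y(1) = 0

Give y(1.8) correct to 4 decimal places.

RK4: k1 = f(t_n, y_n); k2 = f(t_n + h/2, y_n + (h/2)·k1); k3 = f(t_n + h/2, y_n + (h/2)·k2); k4 = f(t_n + h, y_n + h·k3); y_{n+1} = y_n + (h/6)·(k1 + 2k2 + 2k3 + k4).
t=1.000000, y=0.000000:
  k1 = f(1.000000, 0.000000) = -0.800000
  k2 = f(1.200000, -0.160000) = -0.587200
  k3 = f(1.200000, -0.117440) = -0.686365
  k4 = f(1.400000, -0.274546) = -0.480308
  y ← 0.000000 + (0.4/6)·(k1 + 2k2 + 2k3 + k4) = -0.255163
t=1.400000, y=-0.255163:
  k1 = f(1.400000, -0.255163) = -0.525471
  k2 = f(1.600000, -0.360257) = -0.440602
  k3 = f(1.600000, -0.343283) = -0.480151
  k4 = f(1.800000, -0.447223) = -0.397971
  y ← -0.255163 + (0.4/6)·(k1 + 2k2 + 2k3 + k4) = -0.439492
y(1.8) ≈ -0.4395

-0.4395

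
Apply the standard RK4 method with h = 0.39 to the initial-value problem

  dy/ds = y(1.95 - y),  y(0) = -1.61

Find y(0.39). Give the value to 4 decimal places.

-16.5573

RK4: k1 = f(s_n, y_n); k2 = f(s_n + h/2, y_n + (h/2)·k1); k3 = f(s_n + h/2, y_n + (h/2)·k2); k4 = f(s_n + h, y_n + h·k3); y_{n+1} = y_n + (h/6)·(k1 + 2k2 + 2k3 + k4).
s=0.000000, y=-1.610000:
  k1 = f(0.000000, -1.610000) = -5.731600
  k2 = f(0.195000, -2.727662) = -12.759081
  k3 = f(0.195000, -4.098021) = -24.784915
  k4 = f(0.390000, -11.276117) = -149.139237
  y ← -1.610000 + (0.39/6)·(k1 + 2k2 + 2k3 + k4) = -16.557324
y(0.39) ≈ -16.5573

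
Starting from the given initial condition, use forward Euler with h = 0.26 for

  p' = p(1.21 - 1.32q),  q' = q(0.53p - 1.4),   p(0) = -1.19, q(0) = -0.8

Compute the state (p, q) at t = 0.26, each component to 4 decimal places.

-1.8911, -0.3776

Euler on (p,q): p_{n+1} = p_n + h·p', q_{n+1} = q_n + h·q'.
0.000000: (-1.190000, -0.800000); f=(-2.696540, 1.624560) → (-1.891100, -0.377614)
(p(0.26), q(0.26)) ≈ (-1.8911, -0.3776)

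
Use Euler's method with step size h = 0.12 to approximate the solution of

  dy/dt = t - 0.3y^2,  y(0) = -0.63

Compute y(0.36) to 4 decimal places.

Euler: y_{n+1} = y_n + h·f(t_n, y_n).
t=0.000000, y=-0.630000: f=-0.119070 → y ← -0.630000 + 0.12·(-0.119070) = -0.644288
t=0.120000, y=-0.644288: f=-0.004532 → y ← -0.644288 + 0.12·(-0.004532) = -0.644832
t=0.240000, y=-0.644832: f=0.115257 → y ← -0.644832 + 0.12·0.115257 = -0.631001
y(0.36) ≈ -0.6310

-0.6310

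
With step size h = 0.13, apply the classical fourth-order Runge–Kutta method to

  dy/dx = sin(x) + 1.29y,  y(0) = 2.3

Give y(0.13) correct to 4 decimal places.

RK4: k1 = f(x_n, y_n); k2 = f(x_n + h/2, y_n + (h/2)·k1); k3 = f(x_n + h/2, y_n + (h/2)·k2); k4 = f(x_n + h, y_n + h·k3); y_{n+1} = y_n + (h/6)·(k1 + 2k2 + 2k3 + k4).
x=0.000000, y=2.300000:
  k1 = f(0.000000, 2.300000) = 2.967000
  k2 = f(0.065000, 2.492855) = 3.280737
  k3 = f(0.065000, 2.513248) = 3.307044
  k4 = f(0.130000, 2.729916) = 3.651225
  y ← 2.300000 + (0.13/6)·(k1 + 2k2 + 2k3 + k4) = 2.728865
y(0.13) ≈ 2.7289

2.7289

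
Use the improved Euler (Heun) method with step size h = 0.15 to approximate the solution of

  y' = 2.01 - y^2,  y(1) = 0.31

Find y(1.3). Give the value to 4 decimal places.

Heun: k1 = f(t_n, y_n); k2 = f(t_n + h, y_n + h·k1); y_{n+1} = y_n + (h/2)·(k1 + k2).
t=1.000000, y=0.310000:
  k1 = f(1.000000, 0.310000) = 1.913900
  k2 = f(1.150000, 0.597085) = 1.653490
  y ← 0.310000 + (0.15/2)·(1.913900 + 1.653490) = 0.577554
t=1.150000, y=0.577554:
  k1 = f(1.150000, 0.577554) = 1.676431
  k2 = f(1.300000, 0.829019) = 1.322728
  y ← 0.577554 + (0.15/2)·(1.676431 + 1.322728) = 0.802491
y(1.3) ≈ 0.8025

0.8025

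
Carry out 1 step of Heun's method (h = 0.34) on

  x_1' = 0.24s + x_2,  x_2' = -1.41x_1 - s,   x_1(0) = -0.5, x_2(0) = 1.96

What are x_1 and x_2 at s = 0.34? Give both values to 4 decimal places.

Heun on (x_1,x_2): k1 = f(s_n, state_n); k2 = f(s_n + h, state_n + h·k1); state_{n+1} = state_n + (h/2)·(k1 + k2).
0.000000: (-0.500000, 1.960000)
  k1 = (1.960000, 0.705000)
  predictor → (0.166400, 2.199700)
  k2 = (2.281300, -0.574624)
  → (0.221021, 1.982164)
(x_1(0.34), x_2(0.34)) ≈ (0.2210, 1.9822)

0.2210, 1.9822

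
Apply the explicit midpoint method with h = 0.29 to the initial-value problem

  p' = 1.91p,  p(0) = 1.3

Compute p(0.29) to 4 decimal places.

Midpoint: k1 = f(x_n, p_n); k2 = f(x_n + h/2, p_n + (h/2)·k1); p_{n+1} = p_n + h·k2.
x=0.000000, p=1.300000:
  k1 = f(0.000000, 1.300000) = 2.483000
  k2 = f(0.145000, 1.660035) = 3.170667
  p ← 1.300000 + 0.29·3.170667 = 2.219493
p(0.29) ≈ 2.2195

2.2195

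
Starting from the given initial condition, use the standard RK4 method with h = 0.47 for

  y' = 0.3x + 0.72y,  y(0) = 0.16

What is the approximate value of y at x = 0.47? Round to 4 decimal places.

0.2616

RK4: k1 = f(x_n, y_n); k2 = f(x_n + h/2, y_n + (h/2)·k1); k3 = f(x_n + h/2, y_n + (h/2)·k2); k4 = f(x_n + h, y_n + h·k3); y_{n+1} = y_n + (h/6)·(k1 + 2k2 + 2k3 + k4).
x=0.000000, y=0.160000:
  k1 = f(0.000000, 0.160000) = 0.115200
  k2 = f(0.235000, 0.187072) = 0.205192
  k3 = f(0.235000, 0.208220) = 0.220418
  k4 = f(0.470000, 0.263597) = 0.330790
  y ← 0.160000 + (0.47/6)·(k1 + 2k2 + 2k3 + k4) = 0.261615
y(0.47) ≈ 0.2616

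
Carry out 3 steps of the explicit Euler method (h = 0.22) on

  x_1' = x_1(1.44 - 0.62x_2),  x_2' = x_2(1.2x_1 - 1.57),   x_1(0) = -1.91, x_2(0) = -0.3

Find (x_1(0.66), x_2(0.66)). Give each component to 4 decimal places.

Euler on (x_1,x_2): x_1_{n+1} = x_1_n + h·x_1', x_2_{n+1} = x_2_n + h·x_2'.
0.000000: (-1.910000, -0.300000); f=(-3.105660, 1.158600) → (-2.593245, -0.045108)
0.220000: (-2.593245, -0.045108); f=(-3.806798, 0.211191) → (-3.430741, 0.001354)
0.440000: (-3.430741, 0.001354); f=(-4.937387, -0.007700) → (-4.516966, -0.000340)
(x_1(0.66), x_2(0.66)) ≈ (-4.5170, -0.0003)

-4.5170, -0.0003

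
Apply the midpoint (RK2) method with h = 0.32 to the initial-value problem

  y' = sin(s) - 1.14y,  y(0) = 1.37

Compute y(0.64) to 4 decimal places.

0.8398

Midpoint: k1 = f(s_n, y_n); k2 = f(s_n + h/2, y_n + (h/2)·k1); y_{n+1} = y_n + h·k2.
s=0.000000, y=1.370000:
  k1 = f(0.000000, 1.370000) = -1.561800
  k2 = f(0.160000, 1.120112) = -1.117609
  y ← 1.370000 + 0.32·(-1.117609) = 1.012365
s=0.320000, y=1.012365:
  k1 = f(0.320000, 1.012365) = -0.839530
  k2 = f(0.480000, 0.878040) = -0.539187
  y ← 1.012365 + 0.32·(-0.539187) = 0.839825
y(0.64) ≈ 0.8398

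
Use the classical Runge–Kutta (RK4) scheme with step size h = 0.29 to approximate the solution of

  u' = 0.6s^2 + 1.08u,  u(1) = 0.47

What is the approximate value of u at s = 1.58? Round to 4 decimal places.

RK4: k1 = f(s_n, u_n); k2 = f(s_n + h/2, u_n + (h/2)·k1); k3 = f(s_n + h/2, u_n + (h/2)·k2); k4 = f(s_n + h, u_n + h·k3); u_{n+1} = u_n + (h/6)·(k1 + 2k2 + 2k3 + k4).
s=1.000000, u=0.470000:
  k1 = f(1.000000, 0.470000) = 1.107600
  k2 = f(1.145000, 0.630602) = 1.467665
  k3 = f(1.145000, 0.682811) = 1.524051
  k4 = f(1.290000, 0.911975) = 1.983393
  u ← 0.470000 + (0.29/6)·(k1 + 2k2 + 2k3 + k4) = 0.908597
s=1.290000, u=0.908597:
  k1 = f(1.290000, 0.908597) = 1.979745
  k2 = f(1.435000, 1.195660) = 2.526848
  k3 = f(1.435000, 1.274990) = 2.612524
  k4 = f(1.580000, 1.666229) = 3.297368
  u ← 0.908597 + (0.29/6)·(k1 + 2k2 + 2k3 + k4) = 1.660464
u(1.58) ≈ 1.6605

1.6605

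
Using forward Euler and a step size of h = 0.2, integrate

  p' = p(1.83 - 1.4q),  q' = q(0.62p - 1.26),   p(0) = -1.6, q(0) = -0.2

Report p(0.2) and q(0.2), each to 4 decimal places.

-2.2752, -0.1099

Euler on (p,q): p_{n+1} = p_n + h·p', q_{n+1} = q_n + h·q'.
0.000000: (-1.600000, -0.200000); f=(-3.376000, 0.450400) → (-2.275200, -0.109920)
(p(0.2), q(0.2)) ≈ (-2.2752, -0.1099)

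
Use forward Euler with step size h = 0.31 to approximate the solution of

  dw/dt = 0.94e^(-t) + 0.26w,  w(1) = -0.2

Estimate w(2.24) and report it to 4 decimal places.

0.0590

Euler: w_{n+1} = w_n + h·f(t_n, w_n).
t=1.000000, w=-0.200000: f=0.293807 → w ← -0.200000 + 0.31·0.293807 = -0.108920
t=1.310000, w=-0.108920: f=0.225312 → w ← -0.108920 + 0.31·0.225312 = -0.039073
t=1.620000, w=-0.039073: f=0.175866 → w ← -0.039073 + 0.31·0.175866 = 0.015445
t=1.930000, w=0.015445: f=0.140455 → w ← 0.015445 + 0.31·0.140455 = 0.058986
w(2.24) ≈ 0.0590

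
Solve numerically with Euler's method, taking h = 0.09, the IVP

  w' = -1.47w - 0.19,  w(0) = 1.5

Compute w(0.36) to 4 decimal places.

Euler: w_{n+1} = w_n + h·f(t_n, w_n).
t=0.000000, w=1.500000: f=-2.395000 → w ← 1.500000 + 0.09·(-2.395000) = 1.284450
t=0.090000, w=1.284450: f=-2.078142 → w ← 1.284450 + 0.09·(-2.078142) = 1.097417
t=0.180000, w=1.097417: f=-1.803203 → w ← 1.097417 + 0.09·(-1.803203) = 0.935129
t=0.270000, w=0.935129: f=-1.564640 → w ← 0.935129 + 0.09·(-1.564640) = 0.794311
w(0.36) ≈ 0.7943

0.7943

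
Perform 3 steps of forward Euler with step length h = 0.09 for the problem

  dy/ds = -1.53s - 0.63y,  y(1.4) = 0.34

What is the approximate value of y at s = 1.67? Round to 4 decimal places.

-0.2973

Euler: y_{n+1} = y_n + h·f(s_n, y_n).
s=1.400000, y=0.340000: f=-2.356200 → y ← 0.340000 + 0.09·(-2.356200) = 0.127942
s=1.490000, y=0.127942: f=-2.360303 → y ← 0.127942 + 0.09·(-2.360303) = -0.084485
s=1.580000, y=-0.084485: f=-2.364174 → y ← -0.084485 + 0.09·(-2.364174) = -0.297261
y(1.67) ≈ -0.2973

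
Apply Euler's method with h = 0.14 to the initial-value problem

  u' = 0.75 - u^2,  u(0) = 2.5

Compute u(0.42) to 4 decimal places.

1.2403

Euler: u_{n+1} = u_n + h·f(t_n, u_n).
t=0.000000, u=2.500000: f=-5.500000 → u ← 2.500000 + 0.14·(-5.500000) = 1.730000
t=0.140000, u=1.730000: f=-2.242900 → u ← 1.730000 + 0.14·(-2.242900) = 1.415994
t=0.280000, u=1.415994: f=-1.255039 → u ← 1.415994 + 0.14·(-1.255039) = 1.240289
u(0.42) ≈ 1.2403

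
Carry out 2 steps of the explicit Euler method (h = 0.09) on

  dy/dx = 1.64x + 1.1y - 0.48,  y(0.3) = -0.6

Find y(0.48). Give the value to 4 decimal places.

-0.7091

Euler: y_{n+1} = y_n + h·f(x_n, y_n).
x=0.300000, y=-0.600000: f=-0.648000 → y ← -0.600000 + 0.09·(-0.648000) = -0.658320
x=0.390000, y=-0.658320: f=-0.564552 → y ← -0.658320 + 0.09·(-0.564552) = -0.709130
y(0.48) ≈ -0.7091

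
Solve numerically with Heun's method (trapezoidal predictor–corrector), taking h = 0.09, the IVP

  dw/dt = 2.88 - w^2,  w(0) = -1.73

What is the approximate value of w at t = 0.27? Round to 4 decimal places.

Heun: k1 = f(t_n, w_n); k2 = f(t_n + h, w_n + h·k1); w_{n+1} = w_n + (h/2)·(k1 + k2).
t=0.000000, w=-1.730000:
  k1 = f(0.000000, -1.730000) = -0.112900
  k2 = f(0.090000, -1.740161) = -0.148160
  w ← -1.730000 + (0.09/2)·(-0.112900 + (-0.148160)) = -1.741748
t=0.090000, w=-1.741748:
  k1 = f(0.090000, -1.741748) = -0.153685
  k2 = f(0.180000, -1.755579) = -0.202059
  w ← -1.741748 + (0.09/2)·(-0.153685 + (-0.202059)) = -1.757756
t=0.180000, w=-1.757756:
  k1 = f(0.180000, -1.757756) = -0.209707
  k2 = f(0.270000, -1.776630) = -0.276413
  w ← -1.757756 + (0.09/2)·(-0.209707 + (-0.276413)) = -1.779632
w(0.27) ≈ -1.7796

-1.7796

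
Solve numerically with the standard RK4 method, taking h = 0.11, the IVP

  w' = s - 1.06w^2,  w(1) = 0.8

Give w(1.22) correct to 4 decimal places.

RK4: k1 = f(s_n, w_n); k2 = f(s_n + h/2, w_n + (h/2)·k1); k3 = f(s_n + h/2, w_n + (h/2)·k2); k4 = f(s_n + h, w_n + h·k3); w_{n+1} = w_n + (h/6)·(k1 + 2k2 + 2k3 + k4).
s=1.000000, w=0.800000:
  k1 = f(1.000000, 0.800000) = 0.321600
  k2 = f(1.055000, 0.817688) = 0.346270
  k3 = f(1.055000, 0.819045) = 0.343916
  k4 = f(1.110000, 0.837831) = 0.365922
  w ← 0.800000 + (0.11/6)·(k1 + 2k2 + 2k3 + k4) = 0.837911
s=1.110000, w=0.837911:
  k1 = f(1.110000, 0.837911) = 0.365779
  k2 = f(1.165000, 0.858029) = 0.384613
  k3 = f(1.165000, 0.859065) = 0.382728
  k4 = f(1.220000, 0.880011) = 0.399115
  w ← 0.837911 + (0.11/6)·(k1 + 2k2 + 2k3 + k4) = 0.880070
w(1.22) ≈ 0.8801

0.8801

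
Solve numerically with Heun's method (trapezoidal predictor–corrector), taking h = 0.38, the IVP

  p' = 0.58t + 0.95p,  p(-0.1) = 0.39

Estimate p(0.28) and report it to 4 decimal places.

Heun: k1 = f(t_n, p_n); k2 = f(t_n + h, p_n + h·k1); p_{n+1} = p_n + (h/2)·(k1 + k2).
t=-0.100000, p=0.390000:
  k1 = f(-0.100000, 0.390000) = 0.312500
  k2 = f(0.280000, 0.508750) = 0.645713
  p ← 0.390000 + (0.38/2)·(0.312500 + 0.645713) = 0.572060
p(0.28) ≈ 0.5721

0.5721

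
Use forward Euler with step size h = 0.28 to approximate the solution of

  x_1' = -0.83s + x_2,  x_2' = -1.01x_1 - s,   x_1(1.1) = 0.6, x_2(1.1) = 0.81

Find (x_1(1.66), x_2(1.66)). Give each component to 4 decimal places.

0.3435, -0.2156

Euler on (x_1,x_2): x_1_{n+1} = x_1_n + h·x_1', x_2_{n+1} = x_2_n + h·x_2'.
1.100000: (0.600000, 0.810000); f=(-0.103000, -1.706000) → (0.571160, 0.332320)
1.380000: (0.571160, 0.332320); f=(-0.813080, -1.956872) → (0.343498, -0.215604)
(x_1(1.66), x_2(1.66)) ≈ (0.3435, -0.2156)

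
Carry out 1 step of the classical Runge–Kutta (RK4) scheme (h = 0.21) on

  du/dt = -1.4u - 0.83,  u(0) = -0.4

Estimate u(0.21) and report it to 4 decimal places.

RK4: k1 = f(t_n, u_n); k2 = f(t_n + h/2, u_n + (h/2)·k1); k3 = f(t_n + h/2, u_n + (h/2)·k2); k4 = f(t_n + h, u_n + h·k3); u_{n+1} = u_n + (h/6)·(k1 + 2k2 + 2k3 + k4).
t=0.000000, u=-0.400000:
  k1 = f(0.000000, -0.400000) = -0.270000
  k2 = f(0.105000, -0.428350) = -0.230310
  k3 = f(0.105000, -0.424183) = -0.236144
  k4 = f(0.210000, -0.449590) = -0.200574
  u ← -0.400000 + (0.21/6)·(k1 + 2k2 + 2k3 + k4) = -0.449122
u(0.21) ≈ -0.4491

-0.4491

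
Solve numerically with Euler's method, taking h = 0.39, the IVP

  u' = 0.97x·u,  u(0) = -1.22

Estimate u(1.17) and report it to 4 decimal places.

-1.8131

Euler: u_{n+1} = u_n + h·f(x_n, u_n).
x=0.000000, u=-1.220000: f=0.000000 → u ← -1.220000 + 0.39·0.000000 = -1.220000
x=0.390000, u=-1.220000: f=-0.461526 → u ← -1.220000 + 0.39·(-0.461526) = -1.399995
x=0.780000, u=-1.399995: f=-1.059236 → u ← -1.399995 + 0.39·(-1.059236) = -1.813097
u(1.17) ≈ -1.8131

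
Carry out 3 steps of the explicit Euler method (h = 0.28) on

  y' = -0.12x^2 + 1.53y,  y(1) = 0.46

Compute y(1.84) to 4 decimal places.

1.1117

Euler: y_{n+1} = y_n + h·f(x_n, y_n).
x=1.000000, y=0.460000: f=0.583800 → y ← 0.460000 + 0.28·0.583800 = 0.623464
x=1.280000, y=0.623464: f=0.757292 → y ← 0.623464 + 0.28·0.757292 = 0.835506
x=1.560000, y=0.835506: f=0.986292 → y ← 0.835506 + 0.28·0.986292 = 1.111667
y(1.84) ≈ 1.1117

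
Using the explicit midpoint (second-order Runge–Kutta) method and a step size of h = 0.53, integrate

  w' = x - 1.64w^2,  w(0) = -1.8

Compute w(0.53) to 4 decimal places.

Midpoint: k1 = f(x_n, w_n); k2 = f(x_n + h/2, w_n + (h/2)·k1); w_{n+1} = w_n + h·k2.
x=0.000000, w=-1.800000:
  k1 = f(0.000000, -1.800000) = -5.313600
  k2 = f(0.265000, -3.208104) = -16.613767
  w ← -1.800000 + 0.53·(-16.613767) = -10.605297
w(0.53) ≈ -10.6053

-10.6053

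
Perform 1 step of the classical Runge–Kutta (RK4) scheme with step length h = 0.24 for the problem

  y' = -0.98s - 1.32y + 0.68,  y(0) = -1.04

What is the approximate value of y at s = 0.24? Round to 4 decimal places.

RK4: k1 = f(s_n, y_n); k2 = f(s_n + h/2, y_n + (h/2)·k1); k3 = f(s_n + h/2, y_n + (h/2)·k2); k4 = f(s_n + h, y_n + h·k3); y_{n+1} = y_n + (h/6)·(k1 + 2k2 + 2k3 + k4).
s=0.000000, y=-1.040000:
  k1 = f(0.000000, -1.040000) = 2.052800
  k2 = f(0.120000, -0.793664) = 1.610036
  k3 = f(0.120000, -0.846796) = 1.680170
  k4 = f(0.240000, -0.636759) = 1.285322
  y ← -1.040000 + (0.24/6)·(k1 + 2k2 + 2k3 + k4) = -0.643259
y(0.24) ≈ -0.6433

-0.6433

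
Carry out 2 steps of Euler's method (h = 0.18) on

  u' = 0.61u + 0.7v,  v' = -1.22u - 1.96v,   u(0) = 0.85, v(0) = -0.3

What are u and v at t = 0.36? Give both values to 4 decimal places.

0.9570, -0.4453

Euler on (u,v): u_{n+1} = u_n + h·u', v_{n+1} = v_n + h·v'.
0.000000: (0.850000, -0.300000); f=(0.308500, -0.449000) → (0.905530, -0.380820)
0.180000: (0.905530, -0.380820); f=(0.285799, -0.358339) → (0.956974, -0.445321)
(u(0.36), v(0.36)) ≈ (0.9570, -0.4453)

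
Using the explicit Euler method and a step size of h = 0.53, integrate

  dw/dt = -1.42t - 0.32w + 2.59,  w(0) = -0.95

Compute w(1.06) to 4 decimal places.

1.4586

Euler: w_{n+1} = w_n + h·f(t_n, w_n).
t=0.000000, w=-0.950000: f=2.894000 → w ← -0.950000 + 0.53·2.894000 = 0.583820
t=0.530000, w=0.583820: f=1.650578 → w ← 0.583820 + 0.53·1.650578 = 1.458626
w(1.06) ≈ 1.4586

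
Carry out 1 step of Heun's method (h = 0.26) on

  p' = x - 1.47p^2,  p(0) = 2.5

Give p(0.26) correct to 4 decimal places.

Heun: k1 = f(x_n, p_n); k2 = f(x_n + h, p_n + h·k1); p_{n+1} = p_n + (h/2)·(k1 + k2).
x=0.000000, p=2.500000:
  k1 = f(0.000000, 2.500000) = -9.187500
  k2 = f(0.260000, 0.111250) = 0.241806
  p ← 2.500000 + (0.26/2)·(-9.187500 + 0.241806) = 1.337060
p(0.26) ≈ 1.3371

1.3371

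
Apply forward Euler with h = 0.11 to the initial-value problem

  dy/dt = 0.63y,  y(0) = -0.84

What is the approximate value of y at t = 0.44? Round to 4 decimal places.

Euler: y_{n+1} = y_n + h·f(t_n, y_n).
t=0.000000, y=-0.840000: f=-0.529200 → y ← -0.840000 + 0.11·(-0.529200) = -0.898212
t=0.110000, y=-0.898212: f=-0.565874 → y ← -0.898212 + 0.11·(-0.565874) = -0.960458
t=0.220000, y=-0.960458: f=-0.605089 → y ← -0.960458 + 0.11·(-0.605089) = -1.027018
t=0.330000, y=-1.027018: f=-0.647021 → y ← -1.027018 + 0.11·(-0.647021) = -1.098190
y(0.44) ≈ -1.0982

-1.0982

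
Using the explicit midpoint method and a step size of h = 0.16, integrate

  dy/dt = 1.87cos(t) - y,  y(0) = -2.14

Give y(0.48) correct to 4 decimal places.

Midpoint: k1 = f(t_n, y_n); k2 = f(t_n + h/2, y_n + (h/2)·k1); y_{n+1} = y_n + h·k2.
t=0.000000, y=-2.140000:
  k1 = f(0.000000, -2.140000) = 4.010000
  k2 = f(0.080000, -1.819200) = 3.683219
  y ← -2.140000 + 0.16·3.683219 = -1.550685
t=0.160000, y=-1.550685:
  k1 = f(0.160000, -1.550685) = 3.396800
  k2 = f(0.240000, -1.278941) = 3.095343
  y ← -1.550685 + 0.16·3.095343 = -1.055430
t=0.320000, y=-1.055430:
  k1 = f(0.320000, -1.055430) = 2.830500
  k2 = f(0.400000, -0.828990) = 2.551374
  y ← -1.055430 + 0.16·2.551374 = -0.647210
y(0.48) ≈ -0.6472

-0.6472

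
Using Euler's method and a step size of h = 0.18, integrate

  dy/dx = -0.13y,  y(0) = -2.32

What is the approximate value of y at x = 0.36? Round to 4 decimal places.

Euler: y_{n+1} = y_n + h·f(x_n, y_n).
x=0.000000, y=-2.320000: f=0.301600 → y ← -2.320000 + 0.18·0.301600 = -2.265712
x=0.180000, y=-2.265712: f=0.294543 → y ← -2.265712 + 0.18·0.294543 = -2.212694
y(0.36) ≈ -2.2127

-2.2127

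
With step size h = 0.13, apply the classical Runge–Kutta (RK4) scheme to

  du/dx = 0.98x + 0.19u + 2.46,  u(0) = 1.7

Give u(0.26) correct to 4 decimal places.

RK4: k1 = f(x_n, u_n); k2 = f(x_n + h/2, u_n + (h/2)·k1); k3 = f(x_n + h/2, u_n + (h/2)·k2); k4 = f(x_n + h, u_n + h·k3); u_{n+1} = u_n + (h/6)·(k1 + 2k2 + 2k3 + k4).
x=0.000000, u=1.700000:
  k1 = f(0.000000, 1.700000) = 2.783000
  k2 = f(0.065000, 1.880895) = 2.881070
  k3 = f(0.065000, 1.887270) = 2.882281
  k4 = f(0.130000, 2.074697) = 2.981592
  u ← 1.700000 + (0.13/6)·(k1 + 2k2 + 2k3 + k4) = 2.074645
x=0.130000, u=2.074645:
  k1 = f(0.130000, 2.074645) = 2.981582
  k2 = f(0.195000, 2.268448) = 3.082105
  k3 = f(0.195000, 2.274982) = 3.083346
  k4 = f(0.260000, 2.475480) = 3.185141
  u ← 2.074645 + (0.13/6)·(k1 + 2k2 + 2k3 + k4) = 2.475427
u(0.26) ≈ 2.4754

2.4754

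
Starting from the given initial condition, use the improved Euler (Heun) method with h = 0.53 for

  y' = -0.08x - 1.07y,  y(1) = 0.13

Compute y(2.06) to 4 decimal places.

-0.0366

Heun: k1 = f(x_n, y_n); k2 = f(x_n + h, y_n + h·k1); y_{n+1} = y_n + (h/2)·(k1 + k2).
x=1.000000, y=0.130000:
  k1 = f(1.000000, 0.130000) = -0.219100
  k2 = f(1.530000, 0.013877) = -0.137248
  y ← 0.130000 + (0.53/2)·(-0.219100 + (-0.137248)) = 0.035568
x=1.530000, y=0.035568:
  k1 = f(1.530000, 0.035568) = -0.160457
  k2 = f(2.060000, -0.049475) = -0.111862
  y ← 0.035568 + (0.53/2)·(-0.160457 + (-0.111862)) = -0.036597
y(2.06) ≈ -0.0366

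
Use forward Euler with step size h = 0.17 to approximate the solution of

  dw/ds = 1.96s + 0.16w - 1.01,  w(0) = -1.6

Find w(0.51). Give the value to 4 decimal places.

Euler: w_{n+1} = w_n + h·f(s_n, w_n).
s=0.000000, w=-1.600000: f=-1.266000 → w ← -1.600000 + 0.17·(-1.266000) = -1.815220
s=0.170000, w=-1.815220: f=-0.967235 → w ← -1.815220 + 0.17·(-0.967235) = -1.979650
s=0.340000, w=-1.979650: f=-0.660344 → w ← -1.979650 + 0.17·(-0.660344) = -2.091908
w(0.51) ≈ -2.0919

-2.0919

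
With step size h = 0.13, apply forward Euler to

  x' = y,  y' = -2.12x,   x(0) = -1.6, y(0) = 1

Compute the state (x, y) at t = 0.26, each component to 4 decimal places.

-1.2827, 1.8461

Euler on (x,y): x_{n+1} = x_n + h·x', y_{n+1} = y_n + h·y'.
0.000000: (-1.600000, 1.000000); f=(1.000000, 3.392000) → (-1.470000, 1.440960)
0.130000: (-1.470000, 1.440960); f=(1.440960, 3.116400) → (-1.282675, 1.846092)
(x(0.26), y(0.26)) ≈ (-1.2827, 1.8461)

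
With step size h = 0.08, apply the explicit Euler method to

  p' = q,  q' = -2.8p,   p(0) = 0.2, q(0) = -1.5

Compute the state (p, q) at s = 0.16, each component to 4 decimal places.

Euler on (p,q): p_{n+1} = p_n + h·p', q_{n+1} = q_n + h·q'.
0.000000: (0.200000, -1.500000); f=(-1.500000, -0.560000) → (0.080000, -1.544800)
0.080000: (0.080000, -1.544800); f=(-1.544800, -0.224000) → (-0.043584, -1.562720)
(p(0.16), q(0.16)) ≈ (-0.0436, -1.5627)

-0.0436, -1.5627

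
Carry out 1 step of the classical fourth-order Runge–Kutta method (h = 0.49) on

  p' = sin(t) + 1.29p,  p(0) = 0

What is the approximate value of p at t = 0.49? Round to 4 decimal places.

0.1467

RK4: k1 = f(t_n, p_n); k2 = f(t_n + h/2, p_n + (h/2)·k1); k3 = f(t_n + h/2, p_n + (h/2)·k2); k4 = f(t_n + h, p_n + h·k3); p_{n+1} = p_n + (h/6)·(k1 + 2k2 + 2k3 + k4).
t=0.000000, p=0.000000:
  k1 = f(0.000000, 0.000000) = 0.000000
  k2 = f(0.245000, 0.000000) = 0.242556
  k3 = f(0.245000, 0.059426) = 0.319216
  k4 = f(0.490000, 0.156416) = 0.672402
  p ← 0.000000 + (0.49/6)·(k1 + 2k2 + 2k3 + k4) = 0.146669
p(0.49) ≈ 0.1467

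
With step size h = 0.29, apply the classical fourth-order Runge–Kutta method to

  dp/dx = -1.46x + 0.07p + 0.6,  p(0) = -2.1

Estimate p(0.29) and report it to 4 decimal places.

RK4: k1 = f(x_n, p_n); k2 = f(x_n + h/2, p_n + (h/2)·k1); k3 = f(x_n + h/2, p_n + (h/2)·k2); k4 = f(x_n + h, p_n + h·k3); p_{n+1} = p_n + (h/6)·(k1 + 2k2 + 2k3 + k4).
x=0.000000, p=-2.100000:
  k1 = f(0.000000, -2.100000) = 0.453000
  k2 = f(0.145000, -2.034315) = 0.245898
  k3 = f(0.145000, -2.064345) = 0.243796
  k4 = f(0.290000, -2.029299) = 0.034549
  p ← -2.100000 + (0.29/6)·(k1 + 2k2 + 2k3 + k4) = -2.029098
p(0.29) ≈ -2.0291

-2.0291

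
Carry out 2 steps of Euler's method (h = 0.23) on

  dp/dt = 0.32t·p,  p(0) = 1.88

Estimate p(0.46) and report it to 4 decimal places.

1.9118

Euler: p_{n+1} = p_n + h·f(t_n, p_n).
t=0.000000, p=1.880000: f=0.000000 → p ← 1.880000 + 0.23·0.000000 = 1.880000
t=0.230000, p=1.880000: f=0.138368 → p ← 1.880000 + 0.23·0.138368 = 1.911825
p(0.46) ≈ 1.9118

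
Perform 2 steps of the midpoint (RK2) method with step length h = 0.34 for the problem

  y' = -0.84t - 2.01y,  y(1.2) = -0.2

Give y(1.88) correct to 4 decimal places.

-0.5494

Midpoint: k1 = f(t_n, y_n); k2 = f(t_n + h/2, y_n + (h/2)·k1); y_{n+1} = y_n + h·k2.
t=1.200000, y=-0.200000:
  k1 = f(1.200000, -0.200000) = -0.606000
  k2 = f(1.370000, -0.303020) = -0.541730
  y ← -0.200000 + 0.34·(-0.541730) = -0.384188
t=1.540000, y=-0.384188:
  k1 = f(1.540000, -0.384188) = -0.521382
  k2 = f(1.710000, -0.472823) = -0.486026
  y ← -0.384188 + 0.34·(-0.486026) = -0.549437
y(1.88) ≈ -0.5494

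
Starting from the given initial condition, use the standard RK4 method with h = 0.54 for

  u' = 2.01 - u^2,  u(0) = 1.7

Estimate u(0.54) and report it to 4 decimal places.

RK4: k1 = f(s_n, u_n); k2 = f(s_n + h/2, u_n + (h/2)·k1); k3 = f(s_n + h/2, u_n + (h/2)·k2); k4 = f(s_n + h, u_n + h·k3); u_{n+1} = u_n + (h/6)·(k1 + 2k2 + 2k3 + k4).
s=0.000000, u=1.700000:
  k1 = f(0.000000, 1.700000) = -0.880000
  k2 = f(0.270000, 1.462400) = -0.128614
  k3 = f(0.270000, 1.665274) = -0.763138
  k4 = f(0.540000, 1.287905) = 0.351300
  u ← 1.700000 + (0.54/6)·(k1 + 2k2 + 2k3 + k4) = 1.491902
u(0.54) ≈ 1.4919

1.4919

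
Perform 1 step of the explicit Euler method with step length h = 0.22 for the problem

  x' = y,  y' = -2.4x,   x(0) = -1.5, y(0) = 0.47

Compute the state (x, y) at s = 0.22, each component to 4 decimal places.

-1.3966, 1.2620

Euler on (x,y): x_{n+1} = x_n + h·x', y_{n+1} = y_n + h·y'.
0.000000: (-1.500000, 0.470000); f=(0.470000, 3.600000) → (-1.396600, 1.262000)
(x(0.22), y(0.22)) ≈ (-1.3966, 1.2620)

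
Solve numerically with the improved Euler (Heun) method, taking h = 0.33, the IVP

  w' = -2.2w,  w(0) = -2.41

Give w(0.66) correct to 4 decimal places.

-0.6964

Heun: k1 = f(t_n, w_n); k2 = f(t_n + h, w_n + h·k1); w_{n+1} = w_n + (h/2)·(k1 + k2).
t=0.000000, w=-2.410000:
  k1 = f(0.000000, -2.410000) = 5.302000
  k2 = f(0.330000, -0.660340) = 1.452748
  w ← -2.410000 + (0.33/2)·(5.302000 + 1.452748) = -1.295467
t=0.330000, w=-1.295467:
  k1 = f(0.330000, -1.295467) = 2.850026
  k2 = f(0.660000, -0.354958) = 0.780907
  w ← -1.295467 + (0.33/2)·(2.850026 + 0.780907) = -0.696363
w(0.66) ≈ -0.6964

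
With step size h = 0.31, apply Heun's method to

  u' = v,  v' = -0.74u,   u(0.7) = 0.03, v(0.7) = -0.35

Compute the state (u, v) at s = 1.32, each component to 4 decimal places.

Heun on (u,v): k1 = f(s_n, state_n); k2 = f(s_n + h, state_n + h·k1); state_{n+1} = state_n + (h/2)·(k1 + k2).
0.700000: (0.030000, -0.350000)
  k1 = (-0.350000, -0.022200)
  predictor → (-0.078500, -0.356882)
  k2 = (-0.356882, 0.058090)
  → (-0.079567, -0.344437)
1.010000: (-0.079567, -0.344437)
  k1 = (-0.344437, 0.058879)
  predictor → (-0.186342, -0.326184)
  k2 = (-0.326184, 0.137893)
  → (-0.183513, -0.313937)
(u(1.32), v(1.32)) ≈ (-0.1835, -0.3139)

-0.1835, -0.3139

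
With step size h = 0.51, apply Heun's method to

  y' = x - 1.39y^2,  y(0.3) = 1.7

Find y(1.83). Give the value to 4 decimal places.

Heun: k1 = f(x_n, y_n); k2 = f(x_n + h, y_n + h·k1); y_{n+1} = y_n + (h/2)·(k1 + k2).
x=0.300000, y=1.700000:
  k1 = f(0.300000, 1.700000) = -3.717100
  k2 = f(0.810000, -0.195721) = 0.756754
  y ← 1.700000 + (0.51/2)·(-3.717100 + 0.756754) = 0.945112
x=0.810000, y=0.945112:
  k1 = f(0.810000, 0.945112) = -0.431598
  k2 = f(1.320000, 0.724997) = 0.589388
  y ← 0.945112 + (0.51/2)·(-0.431598 + 0.589388) = 0.985348
x=1.320000, y=0.985348:
  k1 = f(1.320000, 0.985348) = -0.029566
  k2 = f(1.830000, 0.970269) = 0.521423
  y ← 0.985348 + (0.51/2)·(-0.029566 + 0.521423) = 1.110771
y(1.83) ≈ 1.1108

1.1108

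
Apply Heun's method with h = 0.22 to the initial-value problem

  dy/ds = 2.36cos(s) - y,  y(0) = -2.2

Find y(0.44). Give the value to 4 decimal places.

-0.6238

Heun: k1 = f(s_n, y_n); k2 = f(s_n + h, y_n + h·k1); y_{n+1} = y_n + (h/2)·(k1 + k2).
s=0.000000, y=-2.200000:
  k1 = f(0.000000, -2.200000) = 4.560000
  k2 = f(0.220000, -1.196800) = 3.499918
  y ← -2.200000 + (0.22/2)·(4.560000 + 3.499918) = -1.313409
s=0.220000, y=-1.313409:
  k1 = f(0.220000, -1.313409) = 3.616527
  k2 = f(0.440000, -0.517773) = 2.652987
  y ← -1.313409 + (0.22/2)·(3.616527 + 2.652987) = -0.623762
y(0.44) ≈ -0.6238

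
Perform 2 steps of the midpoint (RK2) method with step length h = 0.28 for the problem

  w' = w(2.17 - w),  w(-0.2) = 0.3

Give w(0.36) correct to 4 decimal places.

Midpoint: k1 = f(t_n, w_n); k2 = f(t_n + h/2, w_n + (h/2)·k1); w_{n+1} = w_n + h·k2.
t=-0.200000, w=0.300000:
  k1 = f(-0.200000, 0.300000) = 0.561000
  k2 = f(-0.060000, 0.378540) = 0.678139
  w ← 0.300000 + 0.28·0.678139 = 0.489879
t=0.080000, w=0.489879:
  k1 = f(0.080000, 0.489879) = 0.823056
  k2 = f(0.220000, 0.605107) = 0.946928
  w ← 0.489879 + 0.28·0.946928 = 0.755019
w(0.36) ≈ 0.7550

0.7550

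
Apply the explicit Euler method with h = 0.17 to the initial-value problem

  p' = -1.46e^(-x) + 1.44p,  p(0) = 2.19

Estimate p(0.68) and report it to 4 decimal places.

4.0861

Euler: p_{n+1} = p_n + h·f(x_n, p_n).
x=0.000000, p=2.190000: f=1.693600 → p ← 2.190000 + 0.17·1.693600 = 2.477912
x=0.170000, p=2.477912: f=2.336443 → p ← 2.477912 + 0.17·2.336443 = 2.875107
x=0.340000, p=2.875107: f=3.100970 → p ← 2.875107 + 0.17·3.100970 = 3.402272
x=0.510000, p=3.402272: f=4.022548 → p ← 3.402272 + 0.17·4.022548 = 4.086105
p(0.68) ≈ 4.0861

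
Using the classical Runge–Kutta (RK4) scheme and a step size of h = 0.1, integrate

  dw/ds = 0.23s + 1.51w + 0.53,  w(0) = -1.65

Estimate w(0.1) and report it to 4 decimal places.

-1.8605

RK4: k1 = f(s_n, w_n); k2 = f(s_n + h/2, w_n + (h/2)·k1); k3 = f(s_n + h/2, w_n + (h/2)·k2); k4 = f(s_n + h, w_n + h·k3); w_{n+1} = w_n + (h/6)·(k1 + 2k2 + 2k3 + k4).
s=0.000000, w=-1.650000:
  k1 = f(0.000000, -1.650000) = -1.961500
  k2 = f(0.050000, -1.748075) = -2.098093
  k3 = f(0.050000, -1.754905) = -2.108406
  k4 = f(0.100000, -1.860841) = -2.256869
  w ← -1.650000 + (0.1/6)·(k1 + 2k2 + 2k3 + k4) = -1.860523
w(0.1) ≈ -1.8605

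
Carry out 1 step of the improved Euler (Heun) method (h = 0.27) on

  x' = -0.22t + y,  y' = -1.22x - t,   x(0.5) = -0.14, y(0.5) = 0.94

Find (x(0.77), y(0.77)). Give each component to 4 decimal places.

Heun on (x,y): k1 = f(t_n, state_n); k2 = f(t_n + h, state_n + h·k1); state_{n+1} = state_n + (h/2)·(k1 + k2).
0.500000: (-0.140000, 0.940000)
  k1 = (0.830000, -0.329200)
  predictor → (0.084100, 0.851116)
  k2 = (0.681716, -0.872602)
  → (0.064082, 0.777757)
(x(0.77), y(0.77)) ≈ (0.0641, 0.7778)

0.0641, 0.7778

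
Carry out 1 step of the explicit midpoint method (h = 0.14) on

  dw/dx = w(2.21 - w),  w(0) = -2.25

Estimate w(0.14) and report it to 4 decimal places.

-4.3839

Midpoint: k1 = f(x_n, w_n); k2 = f(x_n + h/2, w_n + (h/2)·k1); w_{n+1} = w_n + h·k2.
x=0.000000, w=-2.250000:
  k1 = f(0.000000, -2.250000) = -10.035000
  k2 = f(0.070000, -2.952450) = -15.241876
  w ← -2.250000 + 0.14·(-15.241876) = -4.383863
w(0.14) ≈ -4.3839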